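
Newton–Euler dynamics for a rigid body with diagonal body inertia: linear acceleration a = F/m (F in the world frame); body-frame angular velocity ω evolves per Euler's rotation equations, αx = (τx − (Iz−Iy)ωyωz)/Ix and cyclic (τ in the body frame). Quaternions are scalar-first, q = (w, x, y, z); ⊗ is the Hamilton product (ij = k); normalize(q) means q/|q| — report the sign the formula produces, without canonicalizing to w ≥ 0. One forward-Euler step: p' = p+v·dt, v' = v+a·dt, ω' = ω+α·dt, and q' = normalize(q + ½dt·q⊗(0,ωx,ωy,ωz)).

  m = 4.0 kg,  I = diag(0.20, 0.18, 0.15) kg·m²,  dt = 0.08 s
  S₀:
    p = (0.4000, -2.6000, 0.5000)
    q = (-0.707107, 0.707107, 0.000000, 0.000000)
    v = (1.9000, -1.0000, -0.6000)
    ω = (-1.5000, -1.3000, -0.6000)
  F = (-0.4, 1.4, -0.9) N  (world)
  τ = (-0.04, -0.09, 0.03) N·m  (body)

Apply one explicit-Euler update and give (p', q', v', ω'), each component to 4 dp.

precession coupling ω×(Iω) = (-0.0234, 0.0450, -0.0390)
angular accel α = (-0.0830, -0.7500, 0.4600)
ω + α·dt = (-1.5066, -1.3600, -0.5632)
Hamilton product q⊗(0,ω) = (1.0606605, 1.0606605, 1.3435033, -0.4949749)
q' = normalize(q + ½dt·q⊗(0,ω)) = (-0.6624, 0.7470, 0.0536, -0.0197)
a = F/m = (-0.1000, 0.3500, -0.2250)
p + v·dt = (0.5520, -2.6800, 0.4520)
new velocity v' = (1.8920, -0.9720, -0.6180)

p' = (0.5520, -2.6800, 0.4520)
q' = (-0.6624, 0.7470, 0.0536, -0.0197)
v' = (1.8920, -0.9720, -0.6180)
ω' = (-1.5066, -1.3600, -0.5632)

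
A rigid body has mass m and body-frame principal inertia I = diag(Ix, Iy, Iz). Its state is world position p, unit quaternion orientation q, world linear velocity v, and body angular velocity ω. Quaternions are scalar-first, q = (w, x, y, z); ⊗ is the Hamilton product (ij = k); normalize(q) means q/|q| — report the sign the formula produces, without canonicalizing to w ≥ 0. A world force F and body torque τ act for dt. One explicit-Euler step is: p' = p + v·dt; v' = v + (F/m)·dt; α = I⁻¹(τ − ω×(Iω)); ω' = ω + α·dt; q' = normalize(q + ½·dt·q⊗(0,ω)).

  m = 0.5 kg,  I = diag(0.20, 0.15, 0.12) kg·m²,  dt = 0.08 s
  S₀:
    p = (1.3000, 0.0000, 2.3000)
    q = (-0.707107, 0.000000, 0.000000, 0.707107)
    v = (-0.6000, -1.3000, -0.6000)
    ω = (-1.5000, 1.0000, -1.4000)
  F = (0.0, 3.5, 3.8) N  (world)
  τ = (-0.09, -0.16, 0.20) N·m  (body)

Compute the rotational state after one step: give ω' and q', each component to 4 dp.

ω' = (-1.5528, 0.8251, -1.3167)
q' = (-0.6647, 0.0141, -0.0704, 0.7436)

ω×(Iω) gyroscopic = (0.0420, 0.1680, 0.0750)
(τ − ω×Iω)/I = (-0.6600, -2.1867, 1.0417)
ω + α·dt = (-1.5528, 0.8251, -1.3167)
Hamilton product q⊗(0,ω) = (0.9899498, 0.3535535, -1.7677675, 0.9899498)
q' = normalize(q + ½dt·q⊗(0,ω)) = (-0.6647, 0.0141, -0.0704, 0.7436)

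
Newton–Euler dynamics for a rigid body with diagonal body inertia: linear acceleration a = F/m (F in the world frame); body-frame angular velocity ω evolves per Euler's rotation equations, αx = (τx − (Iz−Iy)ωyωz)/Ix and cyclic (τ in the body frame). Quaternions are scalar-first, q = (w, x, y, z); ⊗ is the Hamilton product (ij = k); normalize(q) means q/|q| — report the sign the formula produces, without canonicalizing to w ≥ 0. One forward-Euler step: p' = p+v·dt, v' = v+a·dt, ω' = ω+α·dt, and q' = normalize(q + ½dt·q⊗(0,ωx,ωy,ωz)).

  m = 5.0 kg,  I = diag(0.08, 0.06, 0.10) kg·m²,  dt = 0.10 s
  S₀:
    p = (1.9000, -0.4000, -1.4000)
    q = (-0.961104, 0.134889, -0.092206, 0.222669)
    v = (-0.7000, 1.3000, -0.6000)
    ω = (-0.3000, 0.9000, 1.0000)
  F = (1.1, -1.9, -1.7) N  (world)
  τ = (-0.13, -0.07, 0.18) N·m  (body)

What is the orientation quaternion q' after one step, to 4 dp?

q' = (-0.9638, 0.1344, -0.1452, 0.1789)

2q̇ = q⊗(0,ω) = (-0.0992169, -0.0042769, -1.0666833, -0.8673657)
q + ½dt·q⊗(0,ω), renormalized = (-0.9638, 0.1344, -0.1452, 0.1789)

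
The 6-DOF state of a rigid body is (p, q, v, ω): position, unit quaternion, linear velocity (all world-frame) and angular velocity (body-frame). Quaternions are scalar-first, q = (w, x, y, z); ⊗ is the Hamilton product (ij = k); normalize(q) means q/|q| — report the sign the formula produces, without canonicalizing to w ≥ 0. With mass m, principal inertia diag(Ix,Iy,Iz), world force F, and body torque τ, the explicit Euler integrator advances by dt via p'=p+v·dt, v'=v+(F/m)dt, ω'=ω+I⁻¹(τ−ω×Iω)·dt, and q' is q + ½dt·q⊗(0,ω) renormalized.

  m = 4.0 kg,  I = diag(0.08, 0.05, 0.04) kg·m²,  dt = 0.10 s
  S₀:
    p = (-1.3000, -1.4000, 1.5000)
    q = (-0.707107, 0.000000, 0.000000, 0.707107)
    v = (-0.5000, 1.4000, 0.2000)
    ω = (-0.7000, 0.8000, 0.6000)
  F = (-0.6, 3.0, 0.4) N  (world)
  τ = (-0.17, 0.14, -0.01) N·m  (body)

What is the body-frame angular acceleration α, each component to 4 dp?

ω×(Iω) gyroscopic = (-0.0048, -0.0168, 0.0168)
(τ − ω×Iω)/I = (-2.0650, 3.1360, -0.6700)

α = (-2.0650, 3.1360, -0.6700)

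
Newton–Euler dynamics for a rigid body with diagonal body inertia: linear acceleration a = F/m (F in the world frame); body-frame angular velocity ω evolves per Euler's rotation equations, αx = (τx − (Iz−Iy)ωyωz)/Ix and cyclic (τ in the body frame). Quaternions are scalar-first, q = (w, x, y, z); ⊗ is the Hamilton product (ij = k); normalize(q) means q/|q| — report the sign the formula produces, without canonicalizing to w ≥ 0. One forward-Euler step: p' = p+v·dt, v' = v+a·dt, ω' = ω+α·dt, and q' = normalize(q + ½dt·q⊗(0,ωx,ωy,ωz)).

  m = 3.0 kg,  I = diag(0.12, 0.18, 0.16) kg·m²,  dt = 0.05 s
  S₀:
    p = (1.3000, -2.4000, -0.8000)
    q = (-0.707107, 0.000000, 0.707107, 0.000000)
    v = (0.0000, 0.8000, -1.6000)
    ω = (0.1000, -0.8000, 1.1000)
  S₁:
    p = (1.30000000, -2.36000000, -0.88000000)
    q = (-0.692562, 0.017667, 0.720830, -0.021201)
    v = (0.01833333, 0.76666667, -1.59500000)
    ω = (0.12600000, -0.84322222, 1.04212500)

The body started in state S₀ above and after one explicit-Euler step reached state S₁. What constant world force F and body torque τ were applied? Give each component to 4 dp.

F = (1.1000, -2.0000, 0.3000)
τ = (0.0800, -0.1600, -0.1900)

rate change Δω = (0.02600000, -0.04322222, -0.05787500)
gyro term ω₀×Iω₀ = (0.0176, -0.0044, -0.0048)
τ = I·(Δω/dt) + ω₀×(Iω₀) = (0.0800, -0.1600, -0.1900)
velocity change Δv = (0.01833333, -0.03333333, 0.00500000)
m·(v₁−v₀)/dt = (1.1000, -2.0000, 0.3000)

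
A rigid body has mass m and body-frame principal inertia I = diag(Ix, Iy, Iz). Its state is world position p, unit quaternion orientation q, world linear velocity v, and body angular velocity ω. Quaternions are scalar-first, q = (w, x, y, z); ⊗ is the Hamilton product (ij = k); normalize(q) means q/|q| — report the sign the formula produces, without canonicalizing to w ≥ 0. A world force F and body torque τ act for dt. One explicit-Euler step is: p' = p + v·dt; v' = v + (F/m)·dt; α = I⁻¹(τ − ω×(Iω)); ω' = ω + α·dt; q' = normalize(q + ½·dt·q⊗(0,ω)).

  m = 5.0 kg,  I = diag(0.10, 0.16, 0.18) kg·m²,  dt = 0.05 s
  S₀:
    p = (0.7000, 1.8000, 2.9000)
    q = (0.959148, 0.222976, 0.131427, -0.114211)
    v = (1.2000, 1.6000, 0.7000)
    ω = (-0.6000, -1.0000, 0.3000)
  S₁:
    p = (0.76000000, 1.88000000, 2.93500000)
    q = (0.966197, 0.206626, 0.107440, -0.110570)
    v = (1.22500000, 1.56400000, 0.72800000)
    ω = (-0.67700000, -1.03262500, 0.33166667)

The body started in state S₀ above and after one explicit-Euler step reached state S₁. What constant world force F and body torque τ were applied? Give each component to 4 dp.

F = (2.5000, -3.6000, 2.8000)
τ = (-0.1600, -0.0900, 0.1500)

Δv = v₁−v₀ = (0.02500000, -0.03600000, 0.02800000)
applied force F = (2.5000, -3.6000, 2.8000)
Δω = ω₁−ω₀ = (-0.07700000, -0.03262500, 0.03166667)
precession coupling = (-0.0060, 0.0144, 0.0360)
I·α + gyro = (-0.1600, -0.0900, 0.1500)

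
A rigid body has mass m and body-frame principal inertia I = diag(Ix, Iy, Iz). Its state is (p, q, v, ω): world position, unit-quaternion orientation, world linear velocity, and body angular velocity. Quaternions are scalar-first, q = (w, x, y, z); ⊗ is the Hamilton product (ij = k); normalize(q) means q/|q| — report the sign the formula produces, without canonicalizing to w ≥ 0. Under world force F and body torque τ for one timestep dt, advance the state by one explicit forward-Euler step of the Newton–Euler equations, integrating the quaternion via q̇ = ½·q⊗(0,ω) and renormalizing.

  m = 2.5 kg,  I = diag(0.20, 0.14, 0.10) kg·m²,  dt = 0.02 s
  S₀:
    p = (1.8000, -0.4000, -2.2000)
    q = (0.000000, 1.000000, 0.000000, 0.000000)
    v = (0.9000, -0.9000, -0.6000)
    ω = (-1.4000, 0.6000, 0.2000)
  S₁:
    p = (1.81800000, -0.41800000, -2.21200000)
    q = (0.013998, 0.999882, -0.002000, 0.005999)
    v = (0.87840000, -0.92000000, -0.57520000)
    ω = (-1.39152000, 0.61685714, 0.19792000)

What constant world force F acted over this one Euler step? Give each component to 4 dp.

F = (-2.7000, -2.5000, 3.1000)

velocity change Δv = (-0.02160000, -0.02000000, 0.02480000)
applied force F = (-2.7000, -2.5000, 3.1000)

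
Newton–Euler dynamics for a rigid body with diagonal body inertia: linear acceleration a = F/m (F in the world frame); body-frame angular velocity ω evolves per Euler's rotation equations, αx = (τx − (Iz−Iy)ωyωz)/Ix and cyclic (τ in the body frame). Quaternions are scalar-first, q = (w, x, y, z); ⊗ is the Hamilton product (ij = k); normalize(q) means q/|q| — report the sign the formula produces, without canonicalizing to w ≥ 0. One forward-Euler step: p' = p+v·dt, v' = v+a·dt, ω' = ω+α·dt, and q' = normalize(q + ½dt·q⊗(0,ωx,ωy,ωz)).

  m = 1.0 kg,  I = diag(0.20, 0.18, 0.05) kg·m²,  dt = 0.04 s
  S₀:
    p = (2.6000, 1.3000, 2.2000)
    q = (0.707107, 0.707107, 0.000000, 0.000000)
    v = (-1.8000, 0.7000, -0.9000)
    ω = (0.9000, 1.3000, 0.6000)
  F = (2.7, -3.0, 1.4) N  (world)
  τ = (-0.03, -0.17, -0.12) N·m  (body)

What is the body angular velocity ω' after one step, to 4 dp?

gyro term ω×Iω = (-0.1014, 0.0810, -0.0234)
angular accel α = (0.3570, -1.3944, -1.9320)
new body rate ω' = (0.9143, 1.2442, 0.5227)

ω' = (0.9143, 1.2442, 0.5227)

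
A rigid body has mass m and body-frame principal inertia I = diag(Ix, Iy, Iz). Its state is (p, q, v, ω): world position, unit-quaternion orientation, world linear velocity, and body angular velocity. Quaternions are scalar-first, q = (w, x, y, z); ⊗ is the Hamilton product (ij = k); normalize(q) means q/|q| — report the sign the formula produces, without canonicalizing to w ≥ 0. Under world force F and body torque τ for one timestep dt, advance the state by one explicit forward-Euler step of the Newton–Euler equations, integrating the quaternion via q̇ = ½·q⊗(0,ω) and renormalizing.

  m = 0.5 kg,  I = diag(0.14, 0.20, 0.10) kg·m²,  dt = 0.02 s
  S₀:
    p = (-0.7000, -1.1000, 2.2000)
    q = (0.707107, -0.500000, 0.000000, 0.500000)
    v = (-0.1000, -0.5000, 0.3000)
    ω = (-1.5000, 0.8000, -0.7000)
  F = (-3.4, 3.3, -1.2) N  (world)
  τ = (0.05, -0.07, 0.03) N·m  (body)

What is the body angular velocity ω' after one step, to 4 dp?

ω' = (-1.5009, 0.7888, -0.6796)

α = I⁻¹(τ − ω×Iω) = (-0.0429, -0.5600, 1.0200)
ω + α·dt = (-1.5009, 0.7888, -0.6796)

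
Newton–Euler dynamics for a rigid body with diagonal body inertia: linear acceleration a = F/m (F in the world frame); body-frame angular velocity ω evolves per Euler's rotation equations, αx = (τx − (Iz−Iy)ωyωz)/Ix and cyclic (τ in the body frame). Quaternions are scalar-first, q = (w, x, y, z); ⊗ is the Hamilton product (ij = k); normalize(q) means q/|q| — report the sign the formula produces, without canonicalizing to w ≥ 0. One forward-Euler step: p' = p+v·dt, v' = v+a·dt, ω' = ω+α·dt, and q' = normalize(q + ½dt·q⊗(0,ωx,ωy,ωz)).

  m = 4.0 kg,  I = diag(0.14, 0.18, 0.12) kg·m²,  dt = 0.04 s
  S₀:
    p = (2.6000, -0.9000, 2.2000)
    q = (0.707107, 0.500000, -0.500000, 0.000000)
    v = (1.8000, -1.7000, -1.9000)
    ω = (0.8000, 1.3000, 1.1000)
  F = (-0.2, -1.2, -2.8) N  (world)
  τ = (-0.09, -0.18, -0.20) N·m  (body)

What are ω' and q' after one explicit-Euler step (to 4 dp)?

ω' = (0.7988, 1.2561, 1.0195)
q' = (0.7116, 0.5000, -0.4923, 0.0365)

α = I⁻¹(τ − ω×Iω) = (-0.0300, -1.0978, -2.0133)
new body rate ω' = (0.7988, 1.2561, 1.0195)
Hamilton product q⊗(0,ω) = (0.2500000, 0.0156856, 0.3692391, 1.8278177)
q + ½dt·q⊗(0,ω), renormalized = (0.7116, 0.5000, -0.4923, 0.0365)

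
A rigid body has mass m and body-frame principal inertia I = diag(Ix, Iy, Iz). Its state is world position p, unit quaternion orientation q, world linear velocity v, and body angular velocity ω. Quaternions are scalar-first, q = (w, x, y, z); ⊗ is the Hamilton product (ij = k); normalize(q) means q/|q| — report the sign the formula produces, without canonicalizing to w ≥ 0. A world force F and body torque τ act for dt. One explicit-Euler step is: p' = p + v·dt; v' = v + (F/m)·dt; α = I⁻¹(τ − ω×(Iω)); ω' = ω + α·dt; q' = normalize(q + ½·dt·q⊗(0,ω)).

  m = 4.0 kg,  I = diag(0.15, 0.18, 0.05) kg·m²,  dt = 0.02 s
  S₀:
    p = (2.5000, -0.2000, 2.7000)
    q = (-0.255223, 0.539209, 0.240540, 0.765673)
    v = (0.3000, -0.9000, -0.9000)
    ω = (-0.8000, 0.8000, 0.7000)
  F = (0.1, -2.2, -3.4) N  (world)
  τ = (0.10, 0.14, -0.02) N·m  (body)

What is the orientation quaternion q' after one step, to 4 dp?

q' = (-0.2582, 0.5368, 0.2286, 0.7701)

q⊗(0,ω) = (-0.2970359, -0.2399820, -1.1941631, 0.4451431)
q' = normalize(q + ½dt·q⊗(0,ω)) = (-0.2582, 0.5368, 0.2286, 0.7701)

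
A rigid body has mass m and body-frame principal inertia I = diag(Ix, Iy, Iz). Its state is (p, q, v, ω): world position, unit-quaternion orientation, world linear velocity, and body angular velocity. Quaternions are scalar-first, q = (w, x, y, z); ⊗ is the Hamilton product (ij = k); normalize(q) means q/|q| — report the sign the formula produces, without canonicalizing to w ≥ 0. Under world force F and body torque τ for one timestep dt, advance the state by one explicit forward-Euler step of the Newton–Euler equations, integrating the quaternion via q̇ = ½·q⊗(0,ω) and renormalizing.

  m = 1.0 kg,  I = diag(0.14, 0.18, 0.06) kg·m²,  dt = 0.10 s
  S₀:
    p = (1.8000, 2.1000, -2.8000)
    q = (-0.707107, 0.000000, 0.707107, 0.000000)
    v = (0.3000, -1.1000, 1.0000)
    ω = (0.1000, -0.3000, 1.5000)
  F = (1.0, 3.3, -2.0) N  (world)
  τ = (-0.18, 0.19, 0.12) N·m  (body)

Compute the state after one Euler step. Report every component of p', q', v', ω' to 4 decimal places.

p' = (1.8300, 1.9900, -2.7000)
q' = (-0.6945, 0.0494, 0.7156, -0.0564)
v' = (0.4000, -0.7700, 0.8000)
ω' = (-0.0671, -0.2011, 1.7020)

precession coupling ω×(Iω) = (0.0540, 0.0120, -0.0012)
(τ − ω×Iω)/I = (-1.6714, 0.9889, 2.0200)
ω + α·dt = (-0.0671, -0.2011, 1.7020)
2q̇ = q⊗(0,ω) = (0.2121321, 0.9899498, 0.2121321, -1.1313712)
q + ½dt·q⊗(0,ω), renormalized = (-0.6945, 0.0494, 0.7156, -0.0564)
linear accel F/m = (1.0000, 3.3000, -2.0000)
p + v·dt = (1.8300, 1.9900, -2.7000)
new velocity v' = (0.4000, -0.7700, 0.8000)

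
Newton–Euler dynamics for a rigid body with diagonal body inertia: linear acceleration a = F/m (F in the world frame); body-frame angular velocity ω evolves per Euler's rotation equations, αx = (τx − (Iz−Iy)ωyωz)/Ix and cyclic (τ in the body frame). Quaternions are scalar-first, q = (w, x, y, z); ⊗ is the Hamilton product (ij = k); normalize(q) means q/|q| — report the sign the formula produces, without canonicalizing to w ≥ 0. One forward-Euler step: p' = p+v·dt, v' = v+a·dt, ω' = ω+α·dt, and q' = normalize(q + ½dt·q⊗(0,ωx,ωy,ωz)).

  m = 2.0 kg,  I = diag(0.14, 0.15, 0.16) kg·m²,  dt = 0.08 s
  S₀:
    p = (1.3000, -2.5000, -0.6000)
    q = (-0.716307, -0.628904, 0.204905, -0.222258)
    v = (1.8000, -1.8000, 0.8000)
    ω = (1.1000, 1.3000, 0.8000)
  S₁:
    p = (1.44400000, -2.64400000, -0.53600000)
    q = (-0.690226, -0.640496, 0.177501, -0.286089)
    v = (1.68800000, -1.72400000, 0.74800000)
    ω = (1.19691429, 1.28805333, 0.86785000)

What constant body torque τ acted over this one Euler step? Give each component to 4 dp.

Δω = ω₁−ω₀ = (0.09691429, -0.01194667, 0.06785000)
applied torque τ = (0.1800, -0.0400, 0.1500)

τ = (0.1800, -0.0400, 0.1500)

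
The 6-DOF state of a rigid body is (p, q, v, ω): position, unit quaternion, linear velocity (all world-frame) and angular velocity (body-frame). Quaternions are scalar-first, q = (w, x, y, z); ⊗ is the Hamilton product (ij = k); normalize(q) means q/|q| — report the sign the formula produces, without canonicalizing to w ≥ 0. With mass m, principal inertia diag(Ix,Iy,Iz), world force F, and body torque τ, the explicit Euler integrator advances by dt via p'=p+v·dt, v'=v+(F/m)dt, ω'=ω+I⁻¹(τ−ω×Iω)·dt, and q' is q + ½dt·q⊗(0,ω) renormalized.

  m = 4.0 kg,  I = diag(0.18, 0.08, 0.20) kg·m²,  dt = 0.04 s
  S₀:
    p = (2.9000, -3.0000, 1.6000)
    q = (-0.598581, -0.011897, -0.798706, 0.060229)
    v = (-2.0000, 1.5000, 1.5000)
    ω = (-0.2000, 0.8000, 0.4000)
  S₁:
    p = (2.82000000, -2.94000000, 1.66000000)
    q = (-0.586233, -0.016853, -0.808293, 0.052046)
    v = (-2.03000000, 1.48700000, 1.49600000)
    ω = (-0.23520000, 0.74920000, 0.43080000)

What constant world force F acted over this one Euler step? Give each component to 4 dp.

F = (-3.0000, -1.3000, -0.4000)

velocity change Δv = (-0.03000000, -0.01300000, -0.00400000)
m·(v₁−v₀)/dt = (-3.0000, -1.3000, -0.4000)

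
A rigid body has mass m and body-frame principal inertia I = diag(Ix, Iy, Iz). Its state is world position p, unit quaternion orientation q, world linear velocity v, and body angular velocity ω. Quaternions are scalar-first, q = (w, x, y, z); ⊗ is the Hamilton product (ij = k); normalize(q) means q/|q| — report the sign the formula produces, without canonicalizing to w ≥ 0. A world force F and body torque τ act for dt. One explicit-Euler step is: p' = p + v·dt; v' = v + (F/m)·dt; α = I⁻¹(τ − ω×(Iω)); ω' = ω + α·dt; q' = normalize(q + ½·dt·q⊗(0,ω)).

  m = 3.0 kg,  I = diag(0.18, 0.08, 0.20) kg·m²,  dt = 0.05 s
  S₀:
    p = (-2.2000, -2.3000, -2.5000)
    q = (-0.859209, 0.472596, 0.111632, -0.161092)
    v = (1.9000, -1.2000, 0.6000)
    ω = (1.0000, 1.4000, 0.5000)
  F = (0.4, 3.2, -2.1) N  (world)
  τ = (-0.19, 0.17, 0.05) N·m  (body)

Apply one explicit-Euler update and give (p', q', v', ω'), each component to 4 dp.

p' = (-2.1050, -2.3600, -2.4700)
q' = (-0.8720, 0.4577, 0.0716, -0.1579)
v' = (1.9067, -1.1467, 0.5650)
ω' = (0.9239, 1.5125, 0.5475)

gyro term ω×Iω = (0.0840, -0.0100, -0.1400)
α = I⁻¹(τ − ω×Iω) = (-1.5222, 2.2500, 0.9500)
new body rate ω' = (0.9239, 1.5125, 0.5475)
Hamilton product q⊗(0,ω) = (-0.5483348, -0.5778642, -1.6002826, 0.1203979)
updated quaternion q' = (-0.8720, 0.4577, 0.0716, -0.1579)
linear accel F/m = (0.1333, 1.0667, -0.7000)
new position p' = (-2.1050, -2.3600, -2.4700)
v' = v + a·dt = (1.9067, -1.1467, 0.5650)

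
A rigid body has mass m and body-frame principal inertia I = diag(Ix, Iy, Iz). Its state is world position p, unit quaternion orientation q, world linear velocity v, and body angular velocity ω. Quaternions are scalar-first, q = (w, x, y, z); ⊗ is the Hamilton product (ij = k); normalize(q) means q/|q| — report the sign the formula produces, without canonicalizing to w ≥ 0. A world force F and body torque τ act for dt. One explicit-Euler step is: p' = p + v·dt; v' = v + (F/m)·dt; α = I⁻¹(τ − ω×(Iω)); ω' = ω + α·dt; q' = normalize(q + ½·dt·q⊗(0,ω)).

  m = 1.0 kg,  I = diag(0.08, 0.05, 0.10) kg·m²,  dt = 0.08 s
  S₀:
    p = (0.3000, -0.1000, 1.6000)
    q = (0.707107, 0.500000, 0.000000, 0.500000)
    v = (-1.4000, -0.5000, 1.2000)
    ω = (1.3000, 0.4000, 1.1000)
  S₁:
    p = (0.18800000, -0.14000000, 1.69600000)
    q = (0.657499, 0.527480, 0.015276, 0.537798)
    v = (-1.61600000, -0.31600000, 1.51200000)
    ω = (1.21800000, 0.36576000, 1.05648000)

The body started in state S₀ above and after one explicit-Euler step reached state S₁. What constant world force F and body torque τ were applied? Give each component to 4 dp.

v₁ − v₀ = (-0.21600000, 0.18400000, 0.31200000)
m·(v₁−v₀)/dt = (-2.7000, 2.3000, 3.9000)
ω₁ − ω₀ = (-0.08200000, -0.03424000, -0.04352000)
precession coupling = (0.0220, -0.0286, -0.0156)
I·α + gyro = (-0.0600, -0.0500, -0.0700)

F = (-2.7000, 2.3000, 3.9000)
τ = (-0.0600, -0.0500, -0.0700)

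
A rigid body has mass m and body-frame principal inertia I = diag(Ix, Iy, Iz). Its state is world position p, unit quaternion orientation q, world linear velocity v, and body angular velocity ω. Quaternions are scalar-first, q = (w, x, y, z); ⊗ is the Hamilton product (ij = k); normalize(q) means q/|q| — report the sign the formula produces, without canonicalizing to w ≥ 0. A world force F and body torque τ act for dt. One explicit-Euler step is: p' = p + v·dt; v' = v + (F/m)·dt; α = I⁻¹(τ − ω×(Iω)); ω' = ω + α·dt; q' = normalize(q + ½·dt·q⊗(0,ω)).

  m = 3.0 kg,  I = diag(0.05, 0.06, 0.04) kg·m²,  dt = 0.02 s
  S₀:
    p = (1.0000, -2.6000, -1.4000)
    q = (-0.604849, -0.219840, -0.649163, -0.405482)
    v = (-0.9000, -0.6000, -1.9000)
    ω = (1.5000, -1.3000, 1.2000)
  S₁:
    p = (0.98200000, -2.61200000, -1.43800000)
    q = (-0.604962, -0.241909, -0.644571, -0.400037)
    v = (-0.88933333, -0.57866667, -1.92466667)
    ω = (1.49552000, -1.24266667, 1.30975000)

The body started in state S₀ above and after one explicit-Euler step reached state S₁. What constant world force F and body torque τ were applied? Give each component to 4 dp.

velocity change Δv = (0.01066667, 0.02133333, -0.02466667)
applied force F = (1.6000, 3.2000, -3.7000)
rate change Δω = (-0.00448000, 0.05733333, 0.10975000)
applied torque τ = (0.0200, 0.1900, 0.2000)

F = (1.6000, 3.2000, -3.7000)
τ = (0.0200, 0.1900, 0.2000)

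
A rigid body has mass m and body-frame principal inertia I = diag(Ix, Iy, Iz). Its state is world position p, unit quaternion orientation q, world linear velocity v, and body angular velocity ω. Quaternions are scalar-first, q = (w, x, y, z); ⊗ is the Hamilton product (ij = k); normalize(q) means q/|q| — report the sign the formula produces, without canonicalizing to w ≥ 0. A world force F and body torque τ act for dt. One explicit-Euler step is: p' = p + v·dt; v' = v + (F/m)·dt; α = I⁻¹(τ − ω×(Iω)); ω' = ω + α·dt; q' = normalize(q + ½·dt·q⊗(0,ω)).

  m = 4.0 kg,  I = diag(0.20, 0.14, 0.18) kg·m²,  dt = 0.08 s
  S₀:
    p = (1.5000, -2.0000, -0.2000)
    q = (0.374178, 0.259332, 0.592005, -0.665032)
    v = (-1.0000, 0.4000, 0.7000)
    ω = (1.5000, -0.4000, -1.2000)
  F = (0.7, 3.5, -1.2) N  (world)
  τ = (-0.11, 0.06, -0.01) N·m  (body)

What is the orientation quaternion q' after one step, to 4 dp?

q' = (0.3351, 0.2420, 0.5569, -0.7204)

q⊗(0,ω) = (-0.9502344, -0.4151518, -0.8360208, -1.4407539)
q + ½dt·q⊗(0,ω), renormalized = (0.3351, 0.2420, 0.5569, -0.7204)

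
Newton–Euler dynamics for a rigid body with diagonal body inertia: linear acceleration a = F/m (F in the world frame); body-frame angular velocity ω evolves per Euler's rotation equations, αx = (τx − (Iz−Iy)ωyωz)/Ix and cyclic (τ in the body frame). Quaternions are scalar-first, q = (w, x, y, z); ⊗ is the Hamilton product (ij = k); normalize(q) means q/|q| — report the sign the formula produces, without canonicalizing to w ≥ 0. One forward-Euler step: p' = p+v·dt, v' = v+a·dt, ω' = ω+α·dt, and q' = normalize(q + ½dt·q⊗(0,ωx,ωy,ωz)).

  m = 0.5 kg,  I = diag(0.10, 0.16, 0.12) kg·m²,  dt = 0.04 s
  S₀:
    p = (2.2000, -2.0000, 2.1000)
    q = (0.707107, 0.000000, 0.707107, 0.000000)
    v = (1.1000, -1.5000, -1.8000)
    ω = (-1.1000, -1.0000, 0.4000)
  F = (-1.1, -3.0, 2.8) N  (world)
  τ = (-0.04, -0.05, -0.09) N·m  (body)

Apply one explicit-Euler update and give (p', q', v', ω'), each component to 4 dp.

angular accel α = (-0.5600, -0.3675, -1.3000)
new body rate ω' = (-1.1224, -1.0147, 0.3480)
q⊗(0,ω) = (0.7071070, -0.4949749, -0.7071070, 1.0606605)
q' = normalize(q + ½dt·q⊗(0,ω)) = (0.7209, -0.0099, 0.6926, 0.0212)
a = (-2.2000, -6.0000, 5.6000)
p' = p + v·dt = (2.2440, -2.0600, 2.0280)
v + (F/m)dt = (1.0120, -1.7400, -1.5760)

p' = (2.2440, -2.0600, 2.0280)
q' = (0.7209, -0.0099, 0.6926, 0.0212)
v' = (1.0120, -1.7400, -1.5760)
ω' = (-1.1224, -1.0147, 0.3480)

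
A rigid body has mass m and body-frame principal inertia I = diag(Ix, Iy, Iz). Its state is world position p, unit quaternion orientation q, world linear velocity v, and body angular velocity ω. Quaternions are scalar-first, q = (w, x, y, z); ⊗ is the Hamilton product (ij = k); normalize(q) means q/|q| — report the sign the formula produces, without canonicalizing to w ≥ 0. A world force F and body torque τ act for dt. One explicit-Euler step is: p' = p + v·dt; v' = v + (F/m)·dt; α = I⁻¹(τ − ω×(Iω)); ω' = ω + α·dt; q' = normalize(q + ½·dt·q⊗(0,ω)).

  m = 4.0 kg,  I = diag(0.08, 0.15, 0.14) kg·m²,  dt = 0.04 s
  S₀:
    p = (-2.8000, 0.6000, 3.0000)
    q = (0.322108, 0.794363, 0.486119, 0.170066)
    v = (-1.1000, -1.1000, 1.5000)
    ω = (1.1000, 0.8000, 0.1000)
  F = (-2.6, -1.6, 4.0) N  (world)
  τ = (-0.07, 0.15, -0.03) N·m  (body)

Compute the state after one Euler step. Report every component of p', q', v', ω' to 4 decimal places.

ω×(Iω) gyroscopic = (-0.0008, -0.0066, 0.0616)
α = I⁻¹(τ − ω×Iω) = (-0.8650, 1.0440, -0.6543)
ω' = ω + α·dt = (1.0654, 0.8418, 0.0738)
2q̇ = q⊗(0,ω) = (-1.2797011, 0.2668779, 0.3653227, 0.1329703)
updated quaternion q' = (0.2964, 0.7994, 0.4932, 0.1727)
a = (-0.6500, -0.4000, 1.0000)
new position p' = (-2.8440, 0.5560, 3.0600)
v + (F/m)dt = (-1.1260, -1.1160, 1.5400)

p' = (-2.8440, 0.5560, 3.0600)
q' = (0.2964, 0.7994, 0.4932, 0.1727)
v' = (-1.1260, -1.1160, 1.5400)
ω' = (1.0654, 0.8418, 0.0738)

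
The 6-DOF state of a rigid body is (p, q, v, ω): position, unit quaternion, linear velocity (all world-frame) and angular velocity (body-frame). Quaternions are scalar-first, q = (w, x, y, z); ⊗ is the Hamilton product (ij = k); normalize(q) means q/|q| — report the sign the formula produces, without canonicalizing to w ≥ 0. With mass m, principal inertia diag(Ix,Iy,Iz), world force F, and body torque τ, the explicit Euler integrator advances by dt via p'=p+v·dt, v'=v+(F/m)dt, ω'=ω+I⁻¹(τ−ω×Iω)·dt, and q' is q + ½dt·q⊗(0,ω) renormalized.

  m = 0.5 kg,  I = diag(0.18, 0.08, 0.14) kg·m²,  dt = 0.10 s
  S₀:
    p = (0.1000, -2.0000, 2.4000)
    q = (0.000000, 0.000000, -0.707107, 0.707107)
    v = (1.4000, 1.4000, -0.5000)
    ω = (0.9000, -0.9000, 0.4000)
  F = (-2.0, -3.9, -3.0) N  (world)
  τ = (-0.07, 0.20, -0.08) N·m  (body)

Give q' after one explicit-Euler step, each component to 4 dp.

q' = (-0.0459, 0.0176, -0.6738, 0.7373)

Hamilton product q⊗(0,ω) = (-0.9192391, 0.3535535, 0.6363963, 0.6363963)
q' = normalize(q + ½dt·q⊗(0,ω)) = (-0.0459, 0.0176, -0.6738, 0.7373)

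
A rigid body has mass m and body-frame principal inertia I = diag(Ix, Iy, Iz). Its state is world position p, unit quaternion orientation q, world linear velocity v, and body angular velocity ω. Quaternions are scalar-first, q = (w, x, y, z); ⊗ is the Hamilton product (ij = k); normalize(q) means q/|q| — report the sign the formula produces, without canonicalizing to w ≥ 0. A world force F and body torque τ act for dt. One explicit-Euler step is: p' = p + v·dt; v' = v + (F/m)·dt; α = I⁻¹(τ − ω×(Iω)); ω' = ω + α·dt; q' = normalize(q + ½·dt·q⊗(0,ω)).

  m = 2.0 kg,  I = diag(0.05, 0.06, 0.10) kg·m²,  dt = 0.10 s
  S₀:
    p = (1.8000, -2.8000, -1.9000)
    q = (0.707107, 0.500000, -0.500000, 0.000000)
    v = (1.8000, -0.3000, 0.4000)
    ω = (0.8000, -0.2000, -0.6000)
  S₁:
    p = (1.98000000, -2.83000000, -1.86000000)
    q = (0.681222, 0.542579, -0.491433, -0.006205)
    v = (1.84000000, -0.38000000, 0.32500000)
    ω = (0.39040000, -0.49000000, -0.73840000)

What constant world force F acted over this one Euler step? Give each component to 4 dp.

F = (0.8000, -1.6000, -1.5000)

Δv = v₁−v₀ = (0.04000000, -0.08000000, -0.07500000)
m·(v₁−v₀)/dt = (0.8000, -1.6000, -1.5000)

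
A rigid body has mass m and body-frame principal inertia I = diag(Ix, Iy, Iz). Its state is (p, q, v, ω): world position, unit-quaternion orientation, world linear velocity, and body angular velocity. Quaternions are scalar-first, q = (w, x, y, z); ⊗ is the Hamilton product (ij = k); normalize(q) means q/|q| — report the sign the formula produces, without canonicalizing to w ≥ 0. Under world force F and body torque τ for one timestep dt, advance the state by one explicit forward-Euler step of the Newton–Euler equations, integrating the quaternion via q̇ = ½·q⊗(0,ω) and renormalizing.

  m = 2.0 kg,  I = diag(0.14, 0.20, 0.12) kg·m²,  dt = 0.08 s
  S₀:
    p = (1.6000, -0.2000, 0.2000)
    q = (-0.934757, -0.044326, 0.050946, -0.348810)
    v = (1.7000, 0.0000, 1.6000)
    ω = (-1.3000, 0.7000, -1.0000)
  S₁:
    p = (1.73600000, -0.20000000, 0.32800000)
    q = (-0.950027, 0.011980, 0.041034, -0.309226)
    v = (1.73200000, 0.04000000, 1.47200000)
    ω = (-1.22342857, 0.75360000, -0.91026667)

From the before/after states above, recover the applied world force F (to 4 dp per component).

F = (0.8000, 1.0000, -3.2000)

velocity change Δv = (0.03200000, 0.04000000, -0.12800000)
applied force F = (0.8000, 1.0000, -3.2000)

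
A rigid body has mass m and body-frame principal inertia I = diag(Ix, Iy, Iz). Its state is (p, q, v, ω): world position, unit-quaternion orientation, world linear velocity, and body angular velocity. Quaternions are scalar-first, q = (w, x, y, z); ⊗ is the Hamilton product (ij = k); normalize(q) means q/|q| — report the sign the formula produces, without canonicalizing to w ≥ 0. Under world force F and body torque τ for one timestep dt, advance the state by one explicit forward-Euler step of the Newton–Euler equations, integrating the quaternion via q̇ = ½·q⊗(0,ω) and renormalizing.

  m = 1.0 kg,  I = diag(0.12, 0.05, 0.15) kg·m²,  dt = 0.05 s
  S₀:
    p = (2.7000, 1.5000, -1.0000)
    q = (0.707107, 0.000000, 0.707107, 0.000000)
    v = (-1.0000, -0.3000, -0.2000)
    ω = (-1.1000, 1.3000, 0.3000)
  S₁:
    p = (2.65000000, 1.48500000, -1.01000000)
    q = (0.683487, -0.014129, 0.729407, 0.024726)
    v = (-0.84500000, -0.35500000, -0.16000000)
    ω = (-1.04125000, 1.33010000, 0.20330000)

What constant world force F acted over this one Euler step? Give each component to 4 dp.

F = (3.1000, -1.1000, 0.8000)

Δv = v₁−v₀ = (0.15500000, -0.05500000, 0.04000000)
m·(v₁−v₀)/dt = (3.1000, -1.1000, 0.8000)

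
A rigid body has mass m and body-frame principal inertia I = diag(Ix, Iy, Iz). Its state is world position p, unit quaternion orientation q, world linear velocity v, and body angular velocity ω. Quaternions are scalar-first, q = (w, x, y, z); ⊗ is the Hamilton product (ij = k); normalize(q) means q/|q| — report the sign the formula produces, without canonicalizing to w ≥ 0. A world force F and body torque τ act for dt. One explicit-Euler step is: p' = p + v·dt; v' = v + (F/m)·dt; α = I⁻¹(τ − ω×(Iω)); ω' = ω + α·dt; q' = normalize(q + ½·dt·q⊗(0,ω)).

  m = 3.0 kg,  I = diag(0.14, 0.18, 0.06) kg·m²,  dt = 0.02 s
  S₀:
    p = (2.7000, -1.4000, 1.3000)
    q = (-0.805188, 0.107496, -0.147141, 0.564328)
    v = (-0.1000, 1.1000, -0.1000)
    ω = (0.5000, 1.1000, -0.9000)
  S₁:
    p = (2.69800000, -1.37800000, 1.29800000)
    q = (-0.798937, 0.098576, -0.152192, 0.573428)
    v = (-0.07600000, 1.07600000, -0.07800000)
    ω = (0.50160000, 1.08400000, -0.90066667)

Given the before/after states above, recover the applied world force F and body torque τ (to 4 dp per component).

F = (3.6000, -3.6000, 3.3000)
τ = (0.1300, -0.1800, 0.0200)

rate change Δω = (0.00160000, -0.01600000, -0.00066667)
applied torque τ = (0.1300, -0.1800, 0.0200)
Δv = v₁−v₀ = (0.02400000, -0.02400000, 0.02200000)
F = m·Δv/dt = (3.6000, -3.6000, 3.3000)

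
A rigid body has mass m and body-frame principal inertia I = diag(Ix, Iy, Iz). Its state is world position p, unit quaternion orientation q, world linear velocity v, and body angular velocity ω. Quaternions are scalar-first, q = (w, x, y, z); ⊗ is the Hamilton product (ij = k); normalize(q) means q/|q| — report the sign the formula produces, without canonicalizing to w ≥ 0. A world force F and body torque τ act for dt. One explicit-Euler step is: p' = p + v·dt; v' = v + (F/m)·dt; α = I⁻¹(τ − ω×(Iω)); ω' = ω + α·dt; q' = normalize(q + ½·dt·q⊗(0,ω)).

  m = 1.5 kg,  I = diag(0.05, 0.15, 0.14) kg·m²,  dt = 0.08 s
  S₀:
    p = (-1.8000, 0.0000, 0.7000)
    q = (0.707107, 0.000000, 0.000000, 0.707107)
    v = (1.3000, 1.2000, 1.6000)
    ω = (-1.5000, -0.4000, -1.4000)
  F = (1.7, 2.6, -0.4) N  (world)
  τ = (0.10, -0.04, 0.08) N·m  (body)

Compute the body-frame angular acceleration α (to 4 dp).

gyro term ω×Iω = (-0.0056, -0.1890, 0.0600)
(τ − ω×Iω)/I = (2.1120, 0.9933, 0.1429)

α = (2.1120, 0.9933, 0.1429)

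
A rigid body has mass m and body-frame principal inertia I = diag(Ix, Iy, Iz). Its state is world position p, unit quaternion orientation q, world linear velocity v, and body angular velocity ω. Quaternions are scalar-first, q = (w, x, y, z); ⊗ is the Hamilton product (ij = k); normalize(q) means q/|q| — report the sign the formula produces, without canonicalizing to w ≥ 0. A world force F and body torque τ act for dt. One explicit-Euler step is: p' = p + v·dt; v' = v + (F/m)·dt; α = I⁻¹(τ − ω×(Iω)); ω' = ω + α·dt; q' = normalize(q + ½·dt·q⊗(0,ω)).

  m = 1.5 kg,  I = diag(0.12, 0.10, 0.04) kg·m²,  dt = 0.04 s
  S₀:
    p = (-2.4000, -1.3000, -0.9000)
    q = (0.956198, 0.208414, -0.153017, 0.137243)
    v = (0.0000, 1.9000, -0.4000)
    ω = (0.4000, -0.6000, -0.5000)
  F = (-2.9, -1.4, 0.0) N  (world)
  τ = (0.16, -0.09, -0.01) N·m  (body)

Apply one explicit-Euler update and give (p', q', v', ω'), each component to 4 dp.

p' = p + v·dt = (-2.4000, -1.2240, -0.9160)
new velocity v' = (-0.0773, 1.8627, -0.4000)
ω×(Iω) gyroscopic = (-0.0180, -0.0160, 0.0048)
angular accel α = (1.4833, -0.7400, -0.3700)
new body rate ω' = (0.4593, -0.6296, -0.5148)
Hamilton product q⊗(0,ω) = (-0.1065543, 0.5413335, -0.4146146, -0.5419406)
q + ½dt·q⊗(0,ω), renormalized = (0.9539, 0.2192, -0.1613, 0.1264)

p' = (-2.4000, -1.2240, -0.9160)
q' = (0.9539, 0.2192, -0.1613, 0.1264)
v' = (-0.0773, 1.8627, -0.4000)
ω' = (0.4593, -0.6296, -0.5148)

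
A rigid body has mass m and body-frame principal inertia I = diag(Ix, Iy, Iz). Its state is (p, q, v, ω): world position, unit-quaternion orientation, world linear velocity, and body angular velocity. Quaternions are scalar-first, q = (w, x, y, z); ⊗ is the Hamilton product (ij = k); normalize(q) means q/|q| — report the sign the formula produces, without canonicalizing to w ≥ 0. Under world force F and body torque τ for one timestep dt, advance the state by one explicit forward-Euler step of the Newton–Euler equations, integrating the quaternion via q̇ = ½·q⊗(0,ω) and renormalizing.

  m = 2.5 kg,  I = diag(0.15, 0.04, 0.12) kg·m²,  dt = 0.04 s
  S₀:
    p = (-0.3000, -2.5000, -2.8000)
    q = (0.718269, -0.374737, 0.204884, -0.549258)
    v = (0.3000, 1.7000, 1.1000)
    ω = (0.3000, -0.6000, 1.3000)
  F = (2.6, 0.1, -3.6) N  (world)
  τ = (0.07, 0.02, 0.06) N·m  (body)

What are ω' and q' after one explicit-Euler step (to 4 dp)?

gyro term ω×Iω = (-0.0624, 0.0117, 0.0198)
(τ − ω×Iω)/I = (0.8827, 0.2075, 0.3350)
new body rate ω' = (0.3353, -0.5917, 1.3134)
Hamilton product q⊗(0,ω) = (0.9493869, 0.1522751, -0.1085807, 1.0971267)
q' = normalize(q + ½dt·q⊗(0,ω)) = (0.7369, -0.3715, 0.2026, -0.5271)

ω' = (0.3353, -0.5917, 1.3134)
q' = (0.7369, -0.3715, 0.2026, -0.5271)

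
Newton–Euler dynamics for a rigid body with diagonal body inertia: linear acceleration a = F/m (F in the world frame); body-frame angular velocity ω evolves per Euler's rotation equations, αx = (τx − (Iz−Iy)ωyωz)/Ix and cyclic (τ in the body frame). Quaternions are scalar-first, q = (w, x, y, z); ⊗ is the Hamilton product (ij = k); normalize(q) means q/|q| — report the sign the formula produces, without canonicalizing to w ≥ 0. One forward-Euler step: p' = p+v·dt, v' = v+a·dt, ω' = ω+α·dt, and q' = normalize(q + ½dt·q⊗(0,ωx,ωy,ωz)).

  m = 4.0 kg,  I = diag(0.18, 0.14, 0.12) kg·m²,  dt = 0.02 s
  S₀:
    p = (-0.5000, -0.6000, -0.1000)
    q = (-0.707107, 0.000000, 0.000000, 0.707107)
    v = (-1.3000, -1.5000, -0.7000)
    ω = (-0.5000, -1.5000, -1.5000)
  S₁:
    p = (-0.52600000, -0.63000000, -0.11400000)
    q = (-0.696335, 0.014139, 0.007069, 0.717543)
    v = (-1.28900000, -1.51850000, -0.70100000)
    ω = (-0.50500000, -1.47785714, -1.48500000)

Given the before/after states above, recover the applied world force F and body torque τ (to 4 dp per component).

F = (2.2000, -3.7000, -0.2000)
τ = (-0.0900, 0.2000, 0.0600)

Δv = v₁−v₀ = (0.01100000, -0.01850000, -0.00100000)
m·(v₁−v₀)/dt = (2.2000, -3.7000, -0.2000)
rate change Δω = (-0.00500000, 0.02214286, 0.01500000)
I·α + gyro = (-0.0900, 0.2000, 0.0600)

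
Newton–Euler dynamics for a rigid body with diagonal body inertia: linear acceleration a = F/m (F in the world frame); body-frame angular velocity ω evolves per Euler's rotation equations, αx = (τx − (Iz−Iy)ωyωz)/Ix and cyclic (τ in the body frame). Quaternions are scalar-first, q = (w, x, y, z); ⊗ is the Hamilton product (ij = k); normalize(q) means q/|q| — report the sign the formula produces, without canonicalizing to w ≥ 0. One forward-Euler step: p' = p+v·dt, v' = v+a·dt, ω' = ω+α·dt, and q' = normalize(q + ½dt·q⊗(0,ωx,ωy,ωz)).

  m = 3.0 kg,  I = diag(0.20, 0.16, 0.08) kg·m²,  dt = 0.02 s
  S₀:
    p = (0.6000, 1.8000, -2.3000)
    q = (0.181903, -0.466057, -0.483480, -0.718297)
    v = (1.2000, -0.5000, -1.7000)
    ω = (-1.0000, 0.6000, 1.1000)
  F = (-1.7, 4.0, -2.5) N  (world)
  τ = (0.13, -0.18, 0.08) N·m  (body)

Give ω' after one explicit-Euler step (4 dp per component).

angular accel α = (0.9140, -0.3000, 0.7000)
ω' = ω + α·dt = (-0.9817, 0.5940, 1.1140)

ω' = (-0.9817, 0.5940, 1.1140)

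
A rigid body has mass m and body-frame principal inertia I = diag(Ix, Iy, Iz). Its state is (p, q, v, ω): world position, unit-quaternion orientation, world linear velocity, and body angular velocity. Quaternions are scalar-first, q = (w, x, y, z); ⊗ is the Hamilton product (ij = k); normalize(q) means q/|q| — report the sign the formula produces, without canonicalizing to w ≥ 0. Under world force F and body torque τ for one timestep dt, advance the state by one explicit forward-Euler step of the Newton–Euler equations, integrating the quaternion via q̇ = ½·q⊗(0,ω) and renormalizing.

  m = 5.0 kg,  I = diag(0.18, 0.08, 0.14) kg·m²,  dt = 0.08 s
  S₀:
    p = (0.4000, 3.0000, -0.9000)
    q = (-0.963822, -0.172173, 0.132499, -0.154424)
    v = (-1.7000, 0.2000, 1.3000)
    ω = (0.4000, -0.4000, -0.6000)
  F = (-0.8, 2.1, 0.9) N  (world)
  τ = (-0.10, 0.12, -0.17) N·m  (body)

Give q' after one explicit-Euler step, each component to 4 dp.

q' = (-0.9621, -0.1931, 0.1412, -0.1306)

2q̇ = q⊗(0,ω) = (0.0292144, -0.5267978, 0.2204554, 0.5941628)
q + ½dt·q⊗(0,ω), renormalized = (-0.9621, -0.1931, 0.1412, -0.1306)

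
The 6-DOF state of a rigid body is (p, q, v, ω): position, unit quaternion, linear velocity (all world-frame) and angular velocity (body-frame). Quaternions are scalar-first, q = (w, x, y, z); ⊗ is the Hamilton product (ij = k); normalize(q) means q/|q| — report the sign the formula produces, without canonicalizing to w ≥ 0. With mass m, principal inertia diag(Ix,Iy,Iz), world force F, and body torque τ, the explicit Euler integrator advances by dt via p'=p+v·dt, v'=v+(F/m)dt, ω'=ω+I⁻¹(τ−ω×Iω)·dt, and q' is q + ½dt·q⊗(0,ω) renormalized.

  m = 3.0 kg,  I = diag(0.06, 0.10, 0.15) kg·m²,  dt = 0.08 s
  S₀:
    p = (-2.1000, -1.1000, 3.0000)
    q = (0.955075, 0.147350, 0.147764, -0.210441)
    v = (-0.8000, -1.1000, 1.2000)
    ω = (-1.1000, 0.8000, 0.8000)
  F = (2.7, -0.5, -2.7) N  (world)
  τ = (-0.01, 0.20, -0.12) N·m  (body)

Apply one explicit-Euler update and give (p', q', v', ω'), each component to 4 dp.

linear accel F/m = (0.9000, -0.1667, -0.9000)
p' = p + v·dt = (-2.1640, -1.1880, 3.0960)
v' = v + a·dt = (-0.7280, -1.1133, 1.1280)
α = I⁻¹(τ − ω×Iω) = (-0.7000, 1.2080, -0.5653)
new body rate ω' = (-1.1560, 0.8966, 0.7548)
Hamilton product q⊗(0,ω) = (0.2122266, -0.7640185, 0.8776651, 1.0444804)
updated quaternion q' = (0.9617, 0.1166, 0.1825, -0.1683)

p' = (-2.1640, -1.1880, 3.0960)
q' = (0.9617, 0.1166, 0.1825, -0.1683)
v' = (-0.7280, -1.1133, 1.1280)
ω' = (-1.1560, 0.8966, 0.7548)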